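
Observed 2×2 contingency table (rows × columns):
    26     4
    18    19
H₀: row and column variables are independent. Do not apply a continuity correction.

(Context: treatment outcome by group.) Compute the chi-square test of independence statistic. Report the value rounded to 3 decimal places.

test statistic = 10.622

Row totals [30, 37], col totals [44, 23], n=67
χ² = (26−19.70)²/19.70 + (4−10.30)²/10.30 + (18−24.30)²/24.30 + (19−12.70)²/12.70 = 10.6218
df = 1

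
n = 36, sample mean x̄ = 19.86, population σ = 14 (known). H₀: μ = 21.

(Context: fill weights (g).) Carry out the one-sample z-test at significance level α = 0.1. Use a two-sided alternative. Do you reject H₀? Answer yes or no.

reject H₀: no

SE = σ/√n = 14/√36 = 2.3333
z = (x̄−μ₀)/SE = (19.86−21)/2.3333 = -0.4886
p-value (two-sided) = 0.62515
At α=0.1: p ≥ α → fail to reject H₀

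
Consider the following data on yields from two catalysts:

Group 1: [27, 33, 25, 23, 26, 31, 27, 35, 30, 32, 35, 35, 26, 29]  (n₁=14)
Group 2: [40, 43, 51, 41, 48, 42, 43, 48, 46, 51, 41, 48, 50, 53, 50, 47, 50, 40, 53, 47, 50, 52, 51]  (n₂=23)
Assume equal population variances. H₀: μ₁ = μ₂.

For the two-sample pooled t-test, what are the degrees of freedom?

df = n₁ + n₂ − 2 = 14 + 23 − 2 = 35

degrees of freedom = 35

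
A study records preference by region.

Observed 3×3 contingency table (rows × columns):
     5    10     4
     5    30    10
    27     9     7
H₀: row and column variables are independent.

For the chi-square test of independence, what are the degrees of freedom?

degrees of freedom = 4

df = (r−1)(c−1) = (3−1)·(3−1) = 4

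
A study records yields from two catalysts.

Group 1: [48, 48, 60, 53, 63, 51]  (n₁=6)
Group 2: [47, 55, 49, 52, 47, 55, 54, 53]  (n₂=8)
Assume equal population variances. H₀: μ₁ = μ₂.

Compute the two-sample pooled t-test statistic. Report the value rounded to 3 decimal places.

x̄₁=53.833, s₁=6.306, n₁=6
x̄₂=51.500, s₂=3.381, n₂=8
s_p² = [5·6.306² + 7·3.381²]/12 = 23.2361
SE = √(s_p²·(1/6+1/8)) = 2.6033
t = (53.833−51.500)/2.6033 = 0.8963
df = 12

test statistic = 0.896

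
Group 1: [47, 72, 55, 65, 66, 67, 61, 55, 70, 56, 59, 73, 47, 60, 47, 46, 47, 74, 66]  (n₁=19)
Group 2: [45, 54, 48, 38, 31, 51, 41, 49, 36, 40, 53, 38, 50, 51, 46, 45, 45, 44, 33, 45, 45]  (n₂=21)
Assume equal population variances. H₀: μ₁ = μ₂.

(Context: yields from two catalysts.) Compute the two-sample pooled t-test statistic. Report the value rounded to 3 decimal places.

x̄₁=59.632, s₁=9.697, n₁=19
x̄₂=44.190, s₂=6.385, n₂=21
s_p² = [18·9.697² + 20·6.385²]/38 = 65.9910
SE = √(s_p²·(1/19+1/21)) = 2.5721
t = (59.632−44.190)/2.5721 = 6.0033
df = 38

test statistic = 6.003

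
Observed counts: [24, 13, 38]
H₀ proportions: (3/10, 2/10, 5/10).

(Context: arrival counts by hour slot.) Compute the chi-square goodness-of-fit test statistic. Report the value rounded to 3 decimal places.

test statistic = 0.373

n = 75; E_i = n·p_i = [22.50, 15.00, 37.50]
χ² = (24−22.50)²/22.50 + (13−15.00)²/15.00 + (38−37.50)²/37.50 = 0.3733
df = 2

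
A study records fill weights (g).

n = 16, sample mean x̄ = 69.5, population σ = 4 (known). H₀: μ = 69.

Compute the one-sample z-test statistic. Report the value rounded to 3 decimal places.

test statistic = 0.500

SE = σ/√n = 4/√16 = 1.0000
z = (x̄−μ₀)/SE = (69.5−69)/1.0000 = 0.5000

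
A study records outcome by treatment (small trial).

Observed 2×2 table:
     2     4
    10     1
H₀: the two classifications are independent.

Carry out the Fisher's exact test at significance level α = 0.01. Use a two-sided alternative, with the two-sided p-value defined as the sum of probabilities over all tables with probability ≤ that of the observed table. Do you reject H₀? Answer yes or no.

reject H₀: no

Margins: r₁=6, r₂=11, c₁=12, c₂=5, n=17
p_obs = C(6,2)·C(11,10)/C(17,12); sum pmf over tables with pmf ≤ p_obs
p-value (two-sided) = 0.02763
At α=0.01: p ≥ α → fail to reject H₀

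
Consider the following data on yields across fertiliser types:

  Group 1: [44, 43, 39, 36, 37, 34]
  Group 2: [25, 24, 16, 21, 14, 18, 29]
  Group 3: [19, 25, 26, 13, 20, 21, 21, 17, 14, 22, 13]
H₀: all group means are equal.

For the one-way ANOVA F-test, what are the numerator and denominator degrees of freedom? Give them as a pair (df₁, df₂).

k = 3 groups, N = 24 total
df = (k−1, N−k) = (3−1, 24−3) = (2, 21)

degrees of freedom = [2, 21]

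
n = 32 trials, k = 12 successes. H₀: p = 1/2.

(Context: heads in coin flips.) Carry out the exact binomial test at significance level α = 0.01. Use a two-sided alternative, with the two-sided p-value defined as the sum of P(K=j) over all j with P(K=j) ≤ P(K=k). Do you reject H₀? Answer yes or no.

Exact binomial: n=32, k=12, p₀=1/2=0.5000
P(X=j) = C(n,j)·p₀^j·(1−p₀)^(n−j); p = Σ P(X=j) over j with P(X=j) ≤ P(X=12)
p-value (two-sided) = 0.21533
At α=0.01: p ≥ α → fail to reject H₀

reject H₀: no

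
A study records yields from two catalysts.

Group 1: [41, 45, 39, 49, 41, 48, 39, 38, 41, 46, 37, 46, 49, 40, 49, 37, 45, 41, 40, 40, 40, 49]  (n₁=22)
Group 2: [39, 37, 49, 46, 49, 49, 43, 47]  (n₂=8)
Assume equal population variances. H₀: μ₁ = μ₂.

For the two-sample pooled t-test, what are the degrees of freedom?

df = n₁ + n₂ − 2 = 22 + 8 − 2 = 28

degrees of freedom = 28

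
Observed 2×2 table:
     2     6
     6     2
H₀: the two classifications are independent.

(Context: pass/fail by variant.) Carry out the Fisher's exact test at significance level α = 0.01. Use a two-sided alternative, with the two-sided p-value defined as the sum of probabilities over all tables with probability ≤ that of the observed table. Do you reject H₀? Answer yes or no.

reject H₀: no

Margins: r₁=8, r₂=8, c₁=8, c₂=8, n=16
p_obs = C(8,2)·C(8,6)/C(16,8); sum pmf over tables with pmf ≤ p_obs
p-value (two-sided) = 0.13193
At α=0.01: p ≥ α → fail to reject H₀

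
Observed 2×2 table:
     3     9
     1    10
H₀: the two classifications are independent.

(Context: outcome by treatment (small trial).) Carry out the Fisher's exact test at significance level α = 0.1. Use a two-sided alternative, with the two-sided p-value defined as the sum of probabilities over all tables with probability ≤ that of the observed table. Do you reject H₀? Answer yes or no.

Margins: r₁=12, r₂=11, c₁=4, c₂=19, n=23
p_obs = C(12,3)·C(11,1)/C(23,4); sum pmf over tables with pmf ≤ p_obs
p-value (two-sided) = 0.59006
At α=0.1: p ≥ α → fail to reject H₀

reject H₀: no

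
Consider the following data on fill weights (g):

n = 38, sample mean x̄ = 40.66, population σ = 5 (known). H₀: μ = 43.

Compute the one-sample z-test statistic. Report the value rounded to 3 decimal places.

test statistic = -2.885

SE = σ/√n = 5/√38 = 0.8111
z = (x̄−μ₀)/SE = (40.66−43)/0.8111 = -2.8849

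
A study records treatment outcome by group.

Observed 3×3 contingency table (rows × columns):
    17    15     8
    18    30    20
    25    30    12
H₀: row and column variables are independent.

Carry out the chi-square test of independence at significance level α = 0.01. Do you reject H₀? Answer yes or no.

reject H₀: no

Row totals [40, 68, 67], col totals [60, 75, 40], n=175
χ² = (17−13.71)²/13.71 + (15−17.14)²/17.14 + (8−9.14)²/9.14 + (18−23.31)²/23.31 + (30−29.14)²/29.14 + (20−15.54)²/15.54 + (25−22.97)²/22.97 + (30−28.71)²/28.71 + (12−15.31)²/15.31 = 4.6666
df = 4
p-value (upper-tail) = 0.32325
At α=0.01: p ≥ α → fail to reject H₀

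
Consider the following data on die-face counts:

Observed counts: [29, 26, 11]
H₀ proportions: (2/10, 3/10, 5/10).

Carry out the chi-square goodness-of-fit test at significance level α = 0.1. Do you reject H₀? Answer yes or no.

n = 66; E_i = n·p_i = [13.20, 19.80, 33.00]
χ² = (29−13.20)²/13.20 + (26−19.80)²/19.80 + (11−33.00)²/33.00 = 35.5202
df = 2
p-value (upper-tail) = 0.00000
At α=0.1: p < α → reject H₀

reject H₀: yes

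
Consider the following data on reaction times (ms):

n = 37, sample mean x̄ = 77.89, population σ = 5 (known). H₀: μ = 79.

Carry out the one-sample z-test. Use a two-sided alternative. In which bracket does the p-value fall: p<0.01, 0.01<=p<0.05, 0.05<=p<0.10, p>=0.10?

SE = σ/√n = 5/√37 = 0.8220
z = (x̄−μ₀)/SE = (77.89−79)/0.8220 = -1.3504
p-value (two-sided) = 0.17690
→ bracket: p>=0.10

p-value bracket: p>=0.10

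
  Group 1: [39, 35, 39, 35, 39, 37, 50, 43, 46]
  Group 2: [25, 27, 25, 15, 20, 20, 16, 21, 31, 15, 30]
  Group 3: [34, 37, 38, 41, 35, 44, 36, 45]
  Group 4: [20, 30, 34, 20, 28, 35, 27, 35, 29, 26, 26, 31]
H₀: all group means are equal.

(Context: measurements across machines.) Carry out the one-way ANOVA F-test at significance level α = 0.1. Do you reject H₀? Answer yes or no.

reject H₀: yes

Group means [40.33, 22.27, 38.75, 28.42], grand mean 31.475
SSB = Σnᵢ(x̄ᵢ−x̄)² = 2173.377; SSW = ΣΣ(x−x̄ᵢ)² = 938.598
MSB = 2173.377/3 = 724.4588; MSW = 938.598/36 = 26.0722
F = MSB/MSW = 27.7867
df = (3, 36)
p-value (upper-tail) = 0.00000
At α=0.1: p < α → reject H₀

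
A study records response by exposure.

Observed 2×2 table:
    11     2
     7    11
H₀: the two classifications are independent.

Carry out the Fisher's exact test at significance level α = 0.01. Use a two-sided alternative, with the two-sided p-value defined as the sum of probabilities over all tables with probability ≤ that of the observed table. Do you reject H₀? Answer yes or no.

Margins: r₁=13, r₂=18, c₁=18, c₂=13, n=31
p_obs = C(13,11)·C(18,7)/C(31,18); sum pmf over tables with pmf ≤ p_obs
p-value (two-sided) = 0.02505
At α=0.01: p ≥ α → fail to reject H₀

reject H₀: no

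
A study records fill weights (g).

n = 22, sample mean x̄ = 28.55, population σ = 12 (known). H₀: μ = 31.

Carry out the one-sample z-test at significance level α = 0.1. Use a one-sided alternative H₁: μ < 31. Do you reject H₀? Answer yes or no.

SE = σ/√n = 12/√22 = 2.5584
z = (x̄−μ₀)/SE = (28.55−31)/2.5584 = -0.9576
p-value (one-sided, H₁ less) = 0.16913
At α=0.1: p ≥ α → fail to reject H₀

reject H₀: no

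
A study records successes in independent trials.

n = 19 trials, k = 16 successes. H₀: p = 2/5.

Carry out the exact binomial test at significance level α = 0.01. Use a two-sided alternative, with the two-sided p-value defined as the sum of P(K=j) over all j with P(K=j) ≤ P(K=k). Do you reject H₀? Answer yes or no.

reject H₀: yes

Exact binomial: n=19, k=16, p₀=2/5=0.4000
P(X=j) = C(n,j)·p₀^j·(1−p₀)^(n−j); p = Σ P(X=j) over j with P(X=j) ≤ P(X=16)
p-value (two-sided) = 0.00016
At α=0.01: p < α → reject H₀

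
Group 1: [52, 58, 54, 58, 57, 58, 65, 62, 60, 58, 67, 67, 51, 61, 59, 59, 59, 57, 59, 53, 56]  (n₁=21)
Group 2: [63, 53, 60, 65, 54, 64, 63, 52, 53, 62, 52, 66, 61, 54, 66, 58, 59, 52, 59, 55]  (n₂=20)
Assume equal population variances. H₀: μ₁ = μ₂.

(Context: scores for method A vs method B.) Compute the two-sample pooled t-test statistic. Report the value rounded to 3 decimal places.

test statistic = 0.015

x̄₁=58.571, s₁=4.296, n₁=21
x̄₂=58.550, s₂=5.063, n₂=20
s_p² = [20·4.296² + 19·5.063²]/39 = 21.9511
SE = √(s_p²·(1/21+1/20)) = 1.4638
t = (58.571−58.550)/1.4638 = 0.0146
df = 39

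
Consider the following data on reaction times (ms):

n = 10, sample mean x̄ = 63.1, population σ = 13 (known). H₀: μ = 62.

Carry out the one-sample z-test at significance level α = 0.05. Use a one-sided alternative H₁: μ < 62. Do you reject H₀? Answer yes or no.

reject H₀: no

SE = σ/√n = 13/√10 = 4.1110
z = (x̄−μ₀)/SE = (63.1−62)/4.1110 = 0.2676
p-value (one-sided, H₁ less) = 0.60549
At α=0.05: p ≥ α → fail to reject H₀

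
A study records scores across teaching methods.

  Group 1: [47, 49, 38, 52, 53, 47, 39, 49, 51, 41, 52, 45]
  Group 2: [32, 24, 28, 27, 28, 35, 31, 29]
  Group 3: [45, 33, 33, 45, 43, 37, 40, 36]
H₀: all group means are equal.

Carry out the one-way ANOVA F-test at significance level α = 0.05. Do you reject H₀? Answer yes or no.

reject H₀: yes

Group means [46.92, 29.25, 39.00], grand mean 39.607
SSB = Σnᵢ(x̄ᵢ−x̄)² = 1502.262; SSW = ΣΣ(x−x̄ᵢ)² = 548.417
MSB = 1502.262/2 = 751.1310; MSW = 548.417/25 = 21.9367
F = MSB/MSW = 34.2409
df = (2, 25)
p-value (upper-tail) = 0.00000
At α=0.05: p < α → reject H₀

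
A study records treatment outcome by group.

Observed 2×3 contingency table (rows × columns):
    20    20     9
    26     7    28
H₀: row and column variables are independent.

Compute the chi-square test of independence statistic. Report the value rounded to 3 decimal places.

test statistic = 15.676

Row totals [49, 61], col totals [46, 27, 37], n=110
χ² = (20−20.49)²/20.49 + (20−12.03)²/12.03 + (9−16.48)²/16.48 + (26−25.51)²/25.51 + (7−14.97)²/14.97 + (28−20.52)²/20.52 = 15.6761
df = 2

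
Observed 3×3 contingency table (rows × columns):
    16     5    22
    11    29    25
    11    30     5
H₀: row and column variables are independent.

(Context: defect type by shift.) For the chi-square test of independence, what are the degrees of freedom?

degrees of freedom = 4

df = (r−1)(c−1) = (3−1)·(3−1) = 4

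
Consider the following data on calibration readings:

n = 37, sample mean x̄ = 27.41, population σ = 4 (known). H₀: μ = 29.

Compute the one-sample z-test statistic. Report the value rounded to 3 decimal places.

SE = σ/√n = 4/√37 = 0.6576
z = (x̄−μ₀)/SE = (27.41−29)/0.6576 = -2.4179

test statistic = -2.418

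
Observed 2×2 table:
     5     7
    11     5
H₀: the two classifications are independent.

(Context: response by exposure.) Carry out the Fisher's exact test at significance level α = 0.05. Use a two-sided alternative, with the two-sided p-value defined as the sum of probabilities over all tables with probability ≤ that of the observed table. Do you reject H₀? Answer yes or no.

reject H₀: no

Margins: r₁=12, r₂=16, c₁=16, c₂=12, n=28
p_obs = C(12,5)·C(16,11)/C(28,16); sum pmf over tables with pmf ≤ p_obs
p-value (two-sided) = 0.24953
At α=0.05: p ≥ α → fail to reject H₀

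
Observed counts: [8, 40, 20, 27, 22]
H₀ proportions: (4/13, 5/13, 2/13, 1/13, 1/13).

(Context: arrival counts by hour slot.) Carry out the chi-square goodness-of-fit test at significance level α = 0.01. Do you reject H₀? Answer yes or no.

reject H₀: yes

n = 117; E_i = n·p_i = [36.00, 45.00, 18.00, 9.00, 9.00]
χ² = (8−36.00)²/36.00 + (40−45.00)²/45.00 + (20−18.00)²/18.00 + (27−9.00)²/9.00 + (22−9.00)²/9.00 = 77.3333
df = 4
p-value (upper-tail) = 0.00000
At α=0.01: p < α → reject H₀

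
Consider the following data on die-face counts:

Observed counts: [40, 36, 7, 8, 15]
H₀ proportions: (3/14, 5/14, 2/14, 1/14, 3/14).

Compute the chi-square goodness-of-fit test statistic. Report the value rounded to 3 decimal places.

n = 106; E_i = n·p_i = [22.71, 37.86, 15.14, 7.57, 22.71]
χ² = (40−22.71)²/22.71 + (36−37.86)²/37.86 + (7−15.14)²/15.14 + (8−7.57)²/7.57 + (15−22.71)²/22.71 = 20.2686
df = 4

test statistic = 20.269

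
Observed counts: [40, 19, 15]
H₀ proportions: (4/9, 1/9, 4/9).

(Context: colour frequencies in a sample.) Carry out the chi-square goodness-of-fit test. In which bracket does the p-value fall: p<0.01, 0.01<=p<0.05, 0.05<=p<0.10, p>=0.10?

p-value bracket: p<0.01

n = 74; E_i = n·p_i = [32.89, 8.22, 32.89]
χ² = (40−32.89)²/32.89 + (19−8.22)²/8.22 + (15−32.89)²/32.89 = 25.3953
df = 2
p-value (upper-tail) = 0.00000
→ bracket: p<0.01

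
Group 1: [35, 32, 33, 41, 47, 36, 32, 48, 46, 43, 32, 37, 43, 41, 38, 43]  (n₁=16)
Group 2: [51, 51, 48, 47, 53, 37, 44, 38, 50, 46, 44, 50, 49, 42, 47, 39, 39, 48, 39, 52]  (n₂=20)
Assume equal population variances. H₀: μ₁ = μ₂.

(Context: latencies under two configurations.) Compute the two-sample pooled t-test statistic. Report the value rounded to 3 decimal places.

test statistic = -3.649

x̄₁=39.188, s₁=5.552, n₁=16
x̄₂=45.700, s₂=5.131, n₂=20
s_p² = [15·5.552² + 19·5.131²]/34 = 28.3129
SE = √(s_p²·(1/16+1/20)) = 1.7847
t = (39.188−45.700)/1.7847 = -3.6490
df = 34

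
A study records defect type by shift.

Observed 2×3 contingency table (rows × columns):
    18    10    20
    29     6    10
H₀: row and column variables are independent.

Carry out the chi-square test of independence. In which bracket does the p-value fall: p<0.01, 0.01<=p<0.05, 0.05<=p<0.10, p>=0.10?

Row totals [48, 45], col totals [47, 16, 30], n=93
χ² = (18−24.26)²/24.26 + (10−8.26)²/8.26 + (20−15.48)²/15.48 + (29−22.74)²/22.74 + (6−7.74)²/7.74 + (10−14.52)²/14.52 = 6.8181
df = 2
p-value (upper-tail) = 0.03307
→ bracket: 0.01<=p<0.05

p-value bracket: 0.01<=p<0.05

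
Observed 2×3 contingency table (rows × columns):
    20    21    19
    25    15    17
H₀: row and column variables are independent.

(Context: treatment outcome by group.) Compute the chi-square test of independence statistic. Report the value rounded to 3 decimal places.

Row totals [60, 57], col totals [45, 36, 36], n=117
χ² = (20−23.08)²/23.08 + (21−18.46)²/18.46 + (19−18.46)²/18.46 + (25−21.92)²/21.92 + (15−17.54)²/17.54 + (17−17.54)²/17.54 = 1.5908
df = 2

test statistic = 1.591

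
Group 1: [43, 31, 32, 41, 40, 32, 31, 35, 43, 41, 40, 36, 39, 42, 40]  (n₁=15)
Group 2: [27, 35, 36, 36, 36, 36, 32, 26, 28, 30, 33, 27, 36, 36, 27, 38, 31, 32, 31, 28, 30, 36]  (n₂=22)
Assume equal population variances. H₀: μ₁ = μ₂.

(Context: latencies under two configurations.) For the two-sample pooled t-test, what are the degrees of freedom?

df = n₁ + n₂ − 2 = 15 + 22 − 2 = 35

degrees of freedom = 35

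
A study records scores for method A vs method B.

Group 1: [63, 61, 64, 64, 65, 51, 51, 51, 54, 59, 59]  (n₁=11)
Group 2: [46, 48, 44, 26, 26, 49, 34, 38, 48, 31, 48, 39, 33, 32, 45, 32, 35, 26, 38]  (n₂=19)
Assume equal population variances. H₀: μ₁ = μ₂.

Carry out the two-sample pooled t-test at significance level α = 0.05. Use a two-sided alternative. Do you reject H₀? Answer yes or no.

reject H₀: yes

x̄₁=58.364, s₁=5.644, n₁=11
x̄₂=37.789, s₂=8.073, n₂=19
s_p² = [10·5.644² + 18·8.073²]/28 = 53.2751
SE = √(s_p²·(1/11+1/19)) = 2.7653
t = (58.364−37.789)/2.7653 = 7.4400
df = 28
p-value (two-sided) = 0.00000
At α=0.05: p < α → reject H₀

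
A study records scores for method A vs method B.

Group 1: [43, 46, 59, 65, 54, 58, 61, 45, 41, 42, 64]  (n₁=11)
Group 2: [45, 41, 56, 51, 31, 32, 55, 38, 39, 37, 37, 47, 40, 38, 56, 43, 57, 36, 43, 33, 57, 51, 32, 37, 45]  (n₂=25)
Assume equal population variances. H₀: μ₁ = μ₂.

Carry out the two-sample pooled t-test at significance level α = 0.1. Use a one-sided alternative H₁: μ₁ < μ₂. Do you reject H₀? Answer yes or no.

reject H₀: no

x̄₁=52.545, s₁=9.310, n₁=11
x̄₂=43.080, s₂=8.534, n₂=25
s_p² = [10·9.310² + 24·8.534²]/34 = 76.8990
SE = √(s_p²·(1/11+1/25)) = 3.1728
t = (52.545−43.080)/3.1728 = 2.9833
df = 34
p-value (one-sided, H₁ less) = 0.99738
At α=0.1: p ≥ α → fail to reject H₀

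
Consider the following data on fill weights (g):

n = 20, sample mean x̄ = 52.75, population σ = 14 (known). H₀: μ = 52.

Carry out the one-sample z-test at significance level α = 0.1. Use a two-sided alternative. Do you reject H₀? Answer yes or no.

reject H₀: no

SE = σ/√n = 14/√20 = 3.1305
z = (x̄−μ₀)/SE = (52.75−52)/3.1305 = 0.2396
p-value (two-sided) = 0.81066
At α=0.1: p ≥ α → fail to reject H₀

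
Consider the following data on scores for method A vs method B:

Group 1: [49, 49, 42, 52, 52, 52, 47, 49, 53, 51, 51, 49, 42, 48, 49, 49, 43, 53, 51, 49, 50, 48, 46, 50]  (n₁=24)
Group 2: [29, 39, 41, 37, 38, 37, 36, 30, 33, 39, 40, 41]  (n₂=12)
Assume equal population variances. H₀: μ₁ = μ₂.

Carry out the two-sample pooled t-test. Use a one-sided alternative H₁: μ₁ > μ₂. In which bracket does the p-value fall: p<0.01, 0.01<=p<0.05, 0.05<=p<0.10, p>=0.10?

x̄₁=48.917, s₁=3.106, n₁=24
x̄₂=36.667, s₂=4.030, n₂=12
s_p² = [23·3.106² + 11·4.030²]/34 = 11.7794
SE = √(s_p²·(1/24+1/12)) = 1.2134
t = (48.917−36.667)/1.2134 = 10.0953
df = 34
p-value (one-sided, H₁ greater) = 0.00000
→ bracket: p<0.01

p-value bracket: p<0.01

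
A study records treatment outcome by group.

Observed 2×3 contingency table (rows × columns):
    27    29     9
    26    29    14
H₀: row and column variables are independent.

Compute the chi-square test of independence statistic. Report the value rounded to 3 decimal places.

test statistic = 0.987

Row totals [65, 69], col totals [53, 58, 23], n=134
χ² = (27−25.71)²/25.71 + (29−28.13)²/28.13 + (9−11.16)²/11.16 + (26−27.29)²/27.29 + (29−29.87)²/29.87 + (14−11.84)²/11.84 = 0.9873
df = 2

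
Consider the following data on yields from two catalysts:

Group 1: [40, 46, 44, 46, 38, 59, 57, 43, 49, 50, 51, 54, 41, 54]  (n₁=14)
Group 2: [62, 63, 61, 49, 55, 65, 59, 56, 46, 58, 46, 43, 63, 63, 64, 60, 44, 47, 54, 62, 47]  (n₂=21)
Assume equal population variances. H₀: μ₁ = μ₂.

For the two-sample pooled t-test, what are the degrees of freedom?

degrees of freedom = 33

df = n₁ + n₂ − 2 = 14 + 21 − 2 = 33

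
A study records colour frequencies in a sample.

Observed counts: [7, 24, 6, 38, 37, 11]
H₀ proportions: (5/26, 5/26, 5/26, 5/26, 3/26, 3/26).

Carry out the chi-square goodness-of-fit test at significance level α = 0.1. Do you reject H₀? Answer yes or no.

reject H₀: yes

n = 123; E_i = n·p_i = [23.65, 23.65, 23.65, 23.65, 14.19, 14.19]
χ² = (7−23.65)²/23.65 + (24−23.65)²/23.65 + (6−23.65)²/23.65 + (38−23.65)²/23.65 + (37−14.19)²/14.19 + (11−14.19)²/14.19 = 70.9783
df = 5
p-value (upper-tail) = 0.00000
At α=0.1: p < α → reject H₀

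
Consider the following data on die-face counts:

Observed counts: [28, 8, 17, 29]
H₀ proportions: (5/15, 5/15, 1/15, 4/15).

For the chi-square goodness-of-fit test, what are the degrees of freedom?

df = k − 1 = 4 − 1 = 3

degrees of freedom = 3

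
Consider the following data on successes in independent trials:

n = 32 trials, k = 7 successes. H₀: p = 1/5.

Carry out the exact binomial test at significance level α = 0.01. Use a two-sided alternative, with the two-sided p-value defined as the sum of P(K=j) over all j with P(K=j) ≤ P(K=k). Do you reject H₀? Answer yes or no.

Exact binomial: n=32, k=7, p₀=1/5=0.2000
P(X=j) = C(n,j)·p₀^j·(1−p₀)^(n−j); p = Σ P(X=j) over j with P(X=j) ≤ P(X=7)
p-value (two-sided) = 0.82472
At α=0.01: p ≥ α → fail to reject H₀

reject H₀: no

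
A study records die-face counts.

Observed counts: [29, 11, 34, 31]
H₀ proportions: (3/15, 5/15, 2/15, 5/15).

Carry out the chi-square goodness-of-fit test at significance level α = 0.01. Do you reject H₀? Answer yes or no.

reject H₀: yes

n = 105; E_i = n·p_i = [21.00, 35.00, 14.00, 35.00]
χ² = (29−21.00)²/21.00 + (11−35.00)²/35.00 + (34−14.00)²/14.00 + (31−35.00)²/35.00 = 48.5333
df = 3
p-value (upper-tail) = 0.00000
At α=0.01: p < α → reject H₀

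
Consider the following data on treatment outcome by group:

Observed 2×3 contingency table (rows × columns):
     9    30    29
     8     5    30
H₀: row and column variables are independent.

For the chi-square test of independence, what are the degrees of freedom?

df = (r−1)(c−1) = (2−1)·(3−1) = 2

degrees of freedom = 2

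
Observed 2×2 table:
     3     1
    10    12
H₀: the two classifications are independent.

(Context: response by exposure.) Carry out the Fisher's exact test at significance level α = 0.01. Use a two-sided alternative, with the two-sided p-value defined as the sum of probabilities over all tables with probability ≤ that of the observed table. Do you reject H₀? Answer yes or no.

Margins: r₁=4, r₂=22, c₁=13, c₂=13, n=26
p_obs = C(4,3)·C(22,10)/C(26,13); sum pmf over tables with pmf ≤ p_obs
p-value (two-sided) = 0.59304
At α=0.01: p ≥ α → fail to reject H₀

reject H₀: no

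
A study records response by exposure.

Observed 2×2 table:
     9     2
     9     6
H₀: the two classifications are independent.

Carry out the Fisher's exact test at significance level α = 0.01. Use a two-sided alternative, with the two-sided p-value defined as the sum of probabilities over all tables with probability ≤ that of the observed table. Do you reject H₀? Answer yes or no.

reject H₀: no

Margins: r₁=11, r₂=15, c₁=18, c₂=8, n=26
p_obs = C(11,9)·C(15,9)/C(26,18); sum pmf over tables with pmf ≤ p_obs
p-value (two-sided) = 0.39451
At α=0.01: p ≥ α → fail to reject H₀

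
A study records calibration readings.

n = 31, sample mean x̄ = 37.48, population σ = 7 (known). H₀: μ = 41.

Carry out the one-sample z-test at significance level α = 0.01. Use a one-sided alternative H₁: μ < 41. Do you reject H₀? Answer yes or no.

reject H₀: yes

SE = σ/√n = 7/√31 = 1.2572
z = (x̄−μ₀)/SE = (37.48−41)/1.2572 = -2.7998
p-value (one-sided, H₁ less) = 0.00256
At α=0.01: p < α → reject H₀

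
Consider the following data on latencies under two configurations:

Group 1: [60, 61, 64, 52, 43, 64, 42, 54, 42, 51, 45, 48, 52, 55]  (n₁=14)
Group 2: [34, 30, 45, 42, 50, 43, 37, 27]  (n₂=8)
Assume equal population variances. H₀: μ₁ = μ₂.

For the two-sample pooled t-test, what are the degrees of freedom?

df = n₁ + n₂ − 2 = 14 + 8 − 2 = 20

degrees of freedom = 20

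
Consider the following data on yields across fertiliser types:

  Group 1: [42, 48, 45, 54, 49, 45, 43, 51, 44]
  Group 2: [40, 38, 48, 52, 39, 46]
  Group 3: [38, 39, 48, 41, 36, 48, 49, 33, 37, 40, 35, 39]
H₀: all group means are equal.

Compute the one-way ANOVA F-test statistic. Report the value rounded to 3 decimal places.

Group means [46.78, 43.83, 40.25], grand mean 43.222
SSB = Σnᵢ(x̄ᵢ−x̄)² = 222.028; SSW = ΣΣ(x−x̄ᵢ)² = 602.639
MSB = 222.028/2 = 111.0139; MSW = 602.639/24 = 25.1100
F = MSB/MSW = 4.4211
df = (2, 24)

test statistic = 4.421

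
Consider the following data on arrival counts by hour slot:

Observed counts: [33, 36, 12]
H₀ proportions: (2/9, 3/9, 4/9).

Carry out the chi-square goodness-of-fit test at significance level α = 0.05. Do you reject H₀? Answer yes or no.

reject H₀: yes

n = 81; E_i = n·p_i = [18.00, 27.00, 36.00]
χ² = (33−18.00)²/18.00 + (36−27.00)²/27.00 + (12−36.00)²/36.00 = 31.5000
df = 2
p-value (upper-tail) = 0.00000
At α=0.05: p < α → reject H₀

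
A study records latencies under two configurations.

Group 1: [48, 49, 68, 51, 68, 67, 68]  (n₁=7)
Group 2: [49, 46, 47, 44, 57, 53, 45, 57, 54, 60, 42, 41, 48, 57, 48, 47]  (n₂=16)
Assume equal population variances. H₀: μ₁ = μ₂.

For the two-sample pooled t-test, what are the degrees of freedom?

degrees of freedom = 21

df = n₁ + n₂ − 2 = 7 + 16 − 2 = 21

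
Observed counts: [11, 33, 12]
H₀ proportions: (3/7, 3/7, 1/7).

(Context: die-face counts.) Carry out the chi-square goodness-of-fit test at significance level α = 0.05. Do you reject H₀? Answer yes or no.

n = 56; E_i = n·p_i = [24.00, 24.00, 8.00]
χ² = (11−24.00)²/24.00 + (33−24.00)²/24.00 + (12−8.00)²/8.00 = 12.4167
df = 2
p-value (upper-tail) = 0.00201
At α=0.05: p < α → reject H₀

reject H₀: yes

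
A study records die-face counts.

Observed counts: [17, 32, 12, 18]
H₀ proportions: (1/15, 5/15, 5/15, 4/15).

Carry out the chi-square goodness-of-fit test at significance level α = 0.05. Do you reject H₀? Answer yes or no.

reject H₀: yes

n = 79; E_i = n·p_i = [5.27, 26.33, 26.33, 21.07]
χ² = (17−5.27)²/5.27 + (32−26.33)²/26.33 + (12−26.33)²/26.33 + (18−21.07)²/21.07 = 35.6076
df = 3
p-value (upper-tail) = 0.00000
At α=0.05: p < α → reject H₀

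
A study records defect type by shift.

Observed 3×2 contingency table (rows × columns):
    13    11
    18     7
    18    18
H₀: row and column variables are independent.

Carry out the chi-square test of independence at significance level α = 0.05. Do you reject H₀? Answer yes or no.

Row totals [24, 25, 36], col totals [49, 36], n=85
χ² = (13−13.84)²/13.84 + (11−10.16)²/10.16 + (18−14.41)²/14.41 + (7−10.59)²/10.59 + (18−20.75)²/20.75 + (18−15.25)²/15.25 = 3.0907
df = 2
p-value (upper-tail) = 0.21323
At α=0.05: p ≥ α → fail to reject H₀

reject H₀: no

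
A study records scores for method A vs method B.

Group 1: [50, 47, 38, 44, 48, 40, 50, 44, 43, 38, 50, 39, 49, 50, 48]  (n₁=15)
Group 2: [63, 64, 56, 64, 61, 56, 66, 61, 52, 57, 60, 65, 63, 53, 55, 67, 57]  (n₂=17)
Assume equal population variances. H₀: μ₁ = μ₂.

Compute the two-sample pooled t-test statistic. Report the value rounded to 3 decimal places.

x̄₁=45.200, s₁=4.648, n₁=15
x̄₂=60.000, s₂=4.677, n₂=17
s_p² = [14·4.648² + 16·4.677²]/30 = 21.7467
SE = √(s_p²·(1/15+1/17)) = 1.6520
t = (45.200−60.000)/1.6520 = -8.9590
df = 30

test statistic = -8.959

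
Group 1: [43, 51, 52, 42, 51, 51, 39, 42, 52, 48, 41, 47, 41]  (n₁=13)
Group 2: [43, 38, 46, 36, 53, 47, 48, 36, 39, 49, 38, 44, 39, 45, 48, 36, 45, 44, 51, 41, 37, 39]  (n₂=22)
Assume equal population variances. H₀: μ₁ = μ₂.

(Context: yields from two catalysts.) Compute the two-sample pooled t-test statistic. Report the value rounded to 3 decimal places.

x̄₁=46.154, s₁=4.930, n₁=13
x̄₂=42.818, s₂=5.207, n₂=22
s_p² = [12·4.930² + 21·5.207²]/33 = 26.0898
SE = √(s_p²·(1/13+1/22)) = 1.7868
t = (46.154−42.818)/1.7868 = 1.8668
df = 33

test statistic = 1.867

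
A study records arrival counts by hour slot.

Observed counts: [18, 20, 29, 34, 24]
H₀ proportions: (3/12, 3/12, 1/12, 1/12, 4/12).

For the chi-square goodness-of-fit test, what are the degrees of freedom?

degrees of freedom = 4

df = k − 1 = 5 − 1 = 4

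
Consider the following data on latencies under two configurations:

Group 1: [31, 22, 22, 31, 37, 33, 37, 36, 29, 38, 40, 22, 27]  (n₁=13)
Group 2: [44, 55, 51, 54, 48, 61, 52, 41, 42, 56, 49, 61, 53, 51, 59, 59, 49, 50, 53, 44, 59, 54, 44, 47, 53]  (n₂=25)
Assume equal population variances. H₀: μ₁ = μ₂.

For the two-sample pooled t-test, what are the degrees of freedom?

degrees of freedom = 36

df = n₁ + n₂ − 2 = 13 + 25 − 2 = 36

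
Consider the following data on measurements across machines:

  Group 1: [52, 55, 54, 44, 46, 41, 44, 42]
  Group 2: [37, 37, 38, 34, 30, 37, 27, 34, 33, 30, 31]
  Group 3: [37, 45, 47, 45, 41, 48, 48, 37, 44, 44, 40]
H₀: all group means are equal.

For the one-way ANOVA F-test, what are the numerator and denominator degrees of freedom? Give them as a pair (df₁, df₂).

k = 3 groups, N = 30 total
df = (k−1, N−k) = (3−1, 30−3) = (2, 27)

degrees of freedom = [2, 27]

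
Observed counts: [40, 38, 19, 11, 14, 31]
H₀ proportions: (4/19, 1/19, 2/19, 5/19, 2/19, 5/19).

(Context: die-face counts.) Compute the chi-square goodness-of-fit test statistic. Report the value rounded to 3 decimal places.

n = 153; E_i = n·p_i = [32.21, 8.05, 16.11, 40.26, 16.11, 40.26]
χ² = (40−32.21)²/32.21 + (38−8.05)²/8.05 + (19−16.11)²/16.11 + (11−40.26)²/40.26 + (14−16.11)²/16.11 + (31−40.26)²/40.26 = 137.4516
df = 5

test statistic = 137.452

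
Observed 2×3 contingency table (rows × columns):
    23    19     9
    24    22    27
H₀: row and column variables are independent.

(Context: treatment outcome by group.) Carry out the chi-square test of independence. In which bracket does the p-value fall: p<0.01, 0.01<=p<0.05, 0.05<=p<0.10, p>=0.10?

p-value bracket: 0.05<=p<0.10

Row totals [51, 73], col totals [47, 41, 36], n=124
χ² = (23−19.33)²/19.33 + (19−16.86)²/16.86 + (9−14.81)²/14.81 + (24−27.67)²/27.67 + (22−24.14)²/24.14 + (27−21.19)²/21.19 = 5.5110
df = 2
p-value (upper-tail) = 0.06358
→ bracket: 0.05<=p<0.10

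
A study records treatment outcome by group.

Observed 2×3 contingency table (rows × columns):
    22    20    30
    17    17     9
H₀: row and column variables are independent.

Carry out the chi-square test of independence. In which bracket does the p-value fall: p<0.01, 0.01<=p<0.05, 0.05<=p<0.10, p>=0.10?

p-value bracket: 0.05<=p<0.10

Row totals [72, 43], col totals [39, 37, 39], n=115
χ² = (22−24.42)²/24.42 + (20−23.17)²/23.17 + (30−24.42)²/24.42 + (17−14.58)²/14.58 + (17−13.83)²/13.83 + (9−14.58)²/14.58 = 5.2102
df = 2
p-value (upper-tail) = 0.07389
→ bracket: 0.05<=p<0.10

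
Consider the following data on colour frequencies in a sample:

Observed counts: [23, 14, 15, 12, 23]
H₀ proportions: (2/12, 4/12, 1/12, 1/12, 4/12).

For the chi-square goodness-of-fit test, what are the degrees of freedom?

degrees of freedom = 4

df = k − 1 = 5 − 1 = 4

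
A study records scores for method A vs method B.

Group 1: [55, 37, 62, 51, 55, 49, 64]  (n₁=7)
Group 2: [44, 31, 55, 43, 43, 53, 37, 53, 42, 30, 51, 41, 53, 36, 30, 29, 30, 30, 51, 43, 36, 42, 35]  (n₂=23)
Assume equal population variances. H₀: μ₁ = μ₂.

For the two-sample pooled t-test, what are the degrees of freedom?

df = n₁ + n₂ − 2 = 7 + 23 − 2 = 28

degrees of freedom = 28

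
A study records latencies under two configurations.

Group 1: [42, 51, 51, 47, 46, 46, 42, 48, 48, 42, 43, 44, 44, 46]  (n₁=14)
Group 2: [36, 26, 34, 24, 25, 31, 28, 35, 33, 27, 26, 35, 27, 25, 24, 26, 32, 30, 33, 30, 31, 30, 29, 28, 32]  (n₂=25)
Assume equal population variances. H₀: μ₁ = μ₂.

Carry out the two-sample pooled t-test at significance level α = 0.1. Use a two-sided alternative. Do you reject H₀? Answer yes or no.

x̄₁=45.714, s₁=3.074, n₁=14
x̄₂=29.480, s₂=3.653, n₂=25
s_p² = [13·3.074² + 24·3.653²]/37 = 11.9756
SE = √(s_p²·(1/14+1/25)) = 1.1552
t = (45.714−29.480)/1.1552 = 14.0536
df = 37
p-value (two-sided) = 0.00000
At α=0.1: p < α → reject H₀

reject H₀: yes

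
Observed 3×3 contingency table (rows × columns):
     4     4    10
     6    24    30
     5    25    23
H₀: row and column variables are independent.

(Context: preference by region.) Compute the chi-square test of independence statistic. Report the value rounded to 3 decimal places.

test statistic = 4.692

Row totals [18, 60, 53], col totals [15, 53, 63], n=131
χ² = (4−2.06)²/2.06 + (4−7.28)²/7.28 + (10−8.66)²/8.66 + (6−6.87)²/6.87 + (24−24.27)²/24.27 + (30−28.85)²/28.85 + (5−6.07)²/6.07 + (25−21.44)²/21.44 + (23−25.49)²/25.49 = 4.6921
df = 4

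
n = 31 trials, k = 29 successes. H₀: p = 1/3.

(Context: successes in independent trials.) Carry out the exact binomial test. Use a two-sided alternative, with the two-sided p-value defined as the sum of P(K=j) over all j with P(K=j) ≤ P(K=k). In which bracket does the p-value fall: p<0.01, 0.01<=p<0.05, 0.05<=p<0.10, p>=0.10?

p-value bracket: p<0.01

Exact binomial: n=31, k=29, p₀=1/3=0.3333
P(X=j) = C(n,j)·p₀^j·(1−p₀)^(n−j); p = Σ P(X=j) over j with P(X=j) ≤ P(X=29)
p-value (two-sided) = 0.00000
→ bracket: p<0.01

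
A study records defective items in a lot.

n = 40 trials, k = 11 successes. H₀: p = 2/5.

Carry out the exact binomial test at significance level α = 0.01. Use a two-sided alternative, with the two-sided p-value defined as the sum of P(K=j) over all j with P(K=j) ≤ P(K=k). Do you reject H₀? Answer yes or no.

reject H₀: no

Exact binomial: n=40, k=11, p₀=2/5=0.4000
P(X=j) = C(n,j)·p₀^j·(1−p₀)^(n−j); p = Σ P(X=j) over j with P(X=j) ≤ P(X=11)
p-value (two-sided) = 0.14530
At α=0.01: p ≥ α → fail to reject H₀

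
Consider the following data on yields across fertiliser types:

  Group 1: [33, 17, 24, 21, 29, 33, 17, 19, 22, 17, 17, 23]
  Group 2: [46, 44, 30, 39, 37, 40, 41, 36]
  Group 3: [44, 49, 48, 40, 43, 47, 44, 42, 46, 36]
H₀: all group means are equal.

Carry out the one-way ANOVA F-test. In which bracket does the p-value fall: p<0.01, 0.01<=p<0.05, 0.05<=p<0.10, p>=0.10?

Group means [22.67, 39.12, 43.90], grand mean 34.133
SSB = Σnᵢ(x̄ᵢ−x̄)² = 2731.025; SSW = ΣΣ(x−x̄ᵢ)² = 712.442
MSB = 2731.025/2 = 1365.5125; MSW = 712.442/27 = 26.3867
F = MSB/MSW = 51.7500
df = (2, 27)
p-value (upper-tail) = 0.00000
→ bracket: p<0.01

p-value bracket: p<0.01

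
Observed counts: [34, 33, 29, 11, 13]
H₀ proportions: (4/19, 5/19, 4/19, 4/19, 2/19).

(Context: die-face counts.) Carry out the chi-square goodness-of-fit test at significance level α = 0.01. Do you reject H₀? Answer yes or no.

reject H₀: no

n = 120; E_i = n·p_i = [25.26, 31.58, 25.26, 25.26, 12.63]
χ² = (34−25.26)²/25.26 + (33−31.58)²/31.58 + (29−25.26)²/25.26 + (11−25.26)²/25.26 + (13−12.63)²/12.63 = 11.7017
df = 4
p-value (upper-tail) = 0.01971
At α=0.01: p ≥ α → fail to reject H₀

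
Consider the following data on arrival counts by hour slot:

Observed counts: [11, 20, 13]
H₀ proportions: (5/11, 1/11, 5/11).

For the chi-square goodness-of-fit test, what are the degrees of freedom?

degrees of freedom = 2

df = k − 1 = 3 − 1 = 2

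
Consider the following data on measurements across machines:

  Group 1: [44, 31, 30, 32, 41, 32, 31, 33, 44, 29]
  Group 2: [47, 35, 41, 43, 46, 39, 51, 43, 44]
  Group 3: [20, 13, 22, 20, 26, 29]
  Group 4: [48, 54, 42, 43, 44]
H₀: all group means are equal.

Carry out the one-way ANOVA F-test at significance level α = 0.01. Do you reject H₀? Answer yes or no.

Group means [34.70, 43.22, 21.67, 46.20], grand mean 36.567
SSB = Σnᵢ(x̄ᵢ−x̄)² = 2229.578; SSW = ΣΣ(x−x̄ᵢ)² = 735.789
MSB = 2229.578/3 = 743.1926; MSW = 735.789/26 = 28.2996
F = MSB/MSW = 26.2616
df = (3, 26)
p-value (upper-tail) = 0.00000
At α=0.01: p < α → reject H₀

reject H₀: yes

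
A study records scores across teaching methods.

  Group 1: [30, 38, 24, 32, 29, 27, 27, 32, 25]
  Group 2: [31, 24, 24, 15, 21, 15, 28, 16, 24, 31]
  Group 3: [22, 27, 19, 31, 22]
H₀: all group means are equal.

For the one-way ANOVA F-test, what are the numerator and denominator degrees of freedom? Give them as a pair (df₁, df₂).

k = 3 groups, N = 24 total
df = (k−1, N−k) = (3−1, 24−3) = (2, 21)

degrees of freedom = [2, 21]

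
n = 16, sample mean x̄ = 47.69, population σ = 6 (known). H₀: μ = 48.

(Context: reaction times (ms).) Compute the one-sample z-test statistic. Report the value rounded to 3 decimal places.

SE = σ/√n = 6/√16 = 1.5000
z = (x̄−μ₀)/SE = (47.69−48)/1.5000 = -0.2067

test statistic = -0.207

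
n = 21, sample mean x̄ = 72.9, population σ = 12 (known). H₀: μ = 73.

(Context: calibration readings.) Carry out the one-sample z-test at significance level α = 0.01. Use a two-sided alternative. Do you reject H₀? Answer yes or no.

reject H₀: no

SE = σ/√n = 12/√21 = 2.6186
z = (x̄−μ₀)/SE = (72.9−73)/2.6186 = -0.0382
p-value (two-sided) = 0.96954
At α=0.01: p ≥ α → fail to reject H₀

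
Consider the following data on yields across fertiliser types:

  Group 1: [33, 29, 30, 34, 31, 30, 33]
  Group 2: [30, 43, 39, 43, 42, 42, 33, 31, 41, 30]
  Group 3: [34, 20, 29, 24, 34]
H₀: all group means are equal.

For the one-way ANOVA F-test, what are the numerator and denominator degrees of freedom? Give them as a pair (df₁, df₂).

degrees of freedom = [2, 19]

k = 3 groups, N = 22 total
df = (k−1, N−k) = (3−1, 22−3) = (2, 19)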